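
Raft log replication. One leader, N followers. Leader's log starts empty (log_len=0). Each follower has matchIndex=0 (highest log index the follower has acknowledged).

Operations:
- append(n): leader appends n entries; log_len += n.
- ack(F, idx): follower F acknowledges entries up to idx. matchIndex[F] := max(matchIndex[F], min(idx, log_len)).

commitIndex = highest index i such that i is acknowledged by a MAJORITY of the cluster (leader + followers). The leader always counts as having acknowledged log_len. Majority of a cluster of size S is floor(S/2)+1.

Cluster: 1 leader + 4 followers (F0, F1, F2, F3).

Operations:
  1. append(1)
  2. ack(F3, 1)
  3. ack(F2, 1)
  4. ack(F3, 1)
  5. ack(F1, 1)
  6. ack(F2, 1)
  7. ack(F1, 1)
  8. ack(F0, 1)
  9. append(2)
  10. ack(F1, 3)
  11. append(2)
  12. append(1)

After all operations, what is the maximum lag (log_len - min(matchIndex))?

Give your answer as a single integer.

Answer: 5

Derivation:
Op 1: append 1 -> log_len=1
Op 2: F3 acks idx 1 -> match: F0=0 F1=0 F2=0 F3=1; commitIndex=0
Op 3: F2 acks idx 1 -> match: F0=0 F1=0 F2=1 F3=1; commitIndex=1
Op 4: F3 acks idx 1 -> match: F0=0 F1=0 F2=1 F3=1; commitIndex=1
Op 5: F1 acks idx 1 -> match: F0=0 F1=1 F2=1 F3=1; commitIndex=1
Op 6: F2 acks idx 1 -> match: F0=0 F1=1 F2=1 F3=1; commitIndex=1
Op 7: F1 acks idx 1 -> match: F0=0 F1=1 F2=1 F3=1; commitIndex=1
Op 8: F0 acks idx 1 -> match: F0=1 F1=1 F2=1 F3=1; commitIndex=1
Op 9: append 2 -> log_len=3
Op 10: F1 acks idx 3 -> match: F0=1 F1=3 F2=1 F3=1; commitIndex=1
Op 11: append 2 -> log_len=5
Op 12: append 1 -> log_len=6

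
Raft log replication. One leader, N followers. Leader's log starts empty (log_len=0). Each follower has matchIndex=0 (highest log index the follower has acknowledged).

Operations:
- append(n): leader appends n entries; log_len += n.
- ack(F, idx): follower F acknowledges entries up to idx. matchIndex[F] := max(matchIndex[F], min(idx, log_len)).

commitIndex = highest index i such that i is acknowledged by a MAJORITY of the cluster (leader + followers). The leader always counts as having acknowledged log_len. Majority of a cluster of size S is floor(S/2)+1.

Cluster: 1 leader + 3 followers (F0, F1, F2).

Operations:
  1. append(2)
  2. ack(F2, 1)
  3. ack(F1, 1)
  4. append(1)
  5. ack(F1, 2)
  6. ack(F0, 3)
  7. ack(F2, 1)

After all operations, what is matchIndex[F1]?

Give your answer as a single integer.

Answer: 2

Derivation:
Op 1: append 2 -> log_len=2
Op 2: F2 acks idx 1 -> match: F0=0 F1=0 F2=1; commitIndex=0
Op 3: F1 acks idx 1 -> match: F0=0 F1=1 F2=1; commitIndex=1
Op 4: append 1 -> log_len=3
Op 5: F1 acks idx 2 -> match: F0=0 F1=2 F2=1; commitIndex=1
Op 6: F0 acks idx 3 -> match: F0=3 F1=2 F2=1; commitIndex=2
Op 7: F2 acks idx 1 -> match: F0=3 F1=2 F2=1; commitIndex=2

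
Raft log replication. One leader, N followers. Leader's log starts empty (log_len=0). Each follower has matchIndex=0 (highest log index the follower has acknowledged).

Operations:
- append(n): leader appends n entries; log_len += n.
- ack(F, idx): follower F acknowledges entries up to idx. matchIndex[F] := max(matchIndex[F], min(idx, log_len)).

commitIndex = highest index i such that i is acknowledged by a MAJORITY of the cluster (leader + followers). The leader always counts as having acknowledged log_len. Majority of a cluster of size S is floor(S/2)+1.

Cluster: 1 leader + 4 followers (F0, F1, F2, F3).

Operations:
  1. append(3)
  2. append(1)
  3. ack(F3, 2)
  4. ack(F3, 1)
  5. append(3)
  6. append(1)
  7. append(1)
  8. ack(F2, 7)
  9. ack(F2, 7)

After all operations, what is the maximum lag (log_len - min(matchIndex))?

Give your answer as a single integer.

Answer: 9

Derivation:
Op 1: append 3 -> log_len=3
Op 2: append 1 -> log_len=4
Op 3: F3 acks idx 2 -> match: F0=0 F1=0 F2=0 F3=2; commitIndex=0
Op 4: F3 acks idx 1 -> match: F0=0 F1=0 F2=0 F3=2; commitIndex=0
Op 5: append 3 -> log_len=7
Op 6: append 1 -> log_len=8
Op 7: append 1 -> log_len=9
Op 8: F2 acks idx 7 -> match: F0=0 F1=0 F2=7 F3=2; commitIndex=2
Op 9: F2 acks idx 7 -> match: F0=0 F1=0 F2=7 F3=2; commitIndex=2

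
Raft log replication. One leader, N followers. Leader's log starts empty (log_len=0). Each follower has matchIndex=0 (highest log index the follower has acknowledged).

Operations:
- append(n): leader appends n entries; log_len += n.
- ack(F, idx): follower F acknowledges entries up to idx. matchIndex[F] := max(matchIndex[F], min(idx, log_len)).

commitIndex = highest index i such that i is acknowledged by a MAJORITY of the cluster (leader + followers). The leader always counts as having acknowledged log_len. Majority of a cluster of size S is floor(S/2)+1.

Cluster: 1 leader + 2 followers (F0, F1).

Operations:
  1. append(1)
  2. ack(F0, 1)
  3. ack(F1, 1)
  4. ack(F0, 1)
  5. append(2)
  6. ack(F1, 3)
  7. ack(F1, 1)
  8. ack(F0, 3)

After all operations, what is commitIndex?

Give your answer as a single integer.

Answer: 3

Derivation:
Op 1: append 1 -> log_len=1
Op 2: F0 acks idx 1 -> match: F0=1 F1=0; commitIndex=1
Op 3: F1 acks idx 1 -> match: F0=1 F1=1; commitIndex=1
Op 4: F0 acks idx 1 -> match: F0=1 F1=1; commitIndex=1
Op 5: append 2 -> log_len=3
Op 6: F1 acks idx 3 -> match: F0=1 F1=3; commitIndex=3
Op 7: F1 acks idx 1 -> match: F0=1 F1=3; commitIndex=3
Op 8: F0 acks idx 3 -> match: F0=3 F1=3; commitIndex=3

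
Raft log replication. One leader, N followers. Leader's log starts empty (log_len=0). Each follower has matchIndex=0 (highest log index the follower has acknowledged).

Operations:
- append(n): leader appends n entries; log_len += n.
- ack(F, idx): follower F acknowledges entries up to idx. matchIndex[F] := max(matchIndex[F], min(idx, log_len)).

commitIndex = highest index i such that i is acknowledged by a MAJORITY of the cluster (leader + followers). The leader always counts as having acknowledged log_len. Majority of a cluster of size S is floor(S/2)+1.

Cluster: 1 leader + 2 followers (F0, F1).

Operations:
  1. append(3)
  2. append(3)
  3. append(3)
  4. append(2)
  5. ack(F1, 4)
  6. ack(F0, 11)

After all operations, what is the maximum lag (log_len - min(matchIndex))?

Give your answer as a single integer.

Answer: 7

Derivation:
Op 1: append 3 -> log_len=3
Op 2: append 3 -> log_len=6
Op 3: append 3 -> log_len=9
Op 4: append 2 -> log_len=11
Op 5: F1 acks idx 4 -> match: F0=0 F1=4; commitIndex=4
Op 6: F0 acks idx 11 -> match: F0=11 F1=4; commitIndex=11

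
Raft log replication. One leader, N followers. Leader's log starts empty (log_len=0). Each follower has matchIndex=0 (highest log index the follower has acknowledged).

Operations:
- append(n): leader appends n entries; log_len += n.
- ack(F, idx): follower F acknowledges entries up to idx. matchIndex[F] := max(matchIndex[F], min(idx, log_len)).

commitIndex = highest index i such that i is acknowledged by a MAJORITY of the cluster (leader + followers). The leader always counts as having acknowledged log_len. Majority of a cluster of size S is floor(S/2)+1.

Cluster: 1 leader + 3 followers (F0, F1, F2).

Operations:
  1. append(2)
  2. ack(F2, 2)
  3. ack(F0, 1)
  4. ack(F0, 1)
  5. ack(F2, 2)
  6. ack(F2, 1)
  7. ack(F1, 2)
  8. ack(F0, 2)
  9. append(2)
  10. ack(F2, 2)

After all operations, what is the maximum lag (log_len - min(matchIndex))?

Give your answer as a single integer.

Answer: 2

Derivation:
Op 1: append 2 -> log_len=2
Op 2: F2 acks idx 2 -> match: F0=0 F1=0 F2=2; commitIndex=0
Op 3: F0 acks idx 1 -> match: F0=1 F1=0 F2=2; commitIndex=1
Op 4: F0 acks idx 1 -> match: F0=1 F1=0 F2=2; commitIndex=1
Op 5: F2 acks idx 2 -> match: F0=1 F1=0 F2=2; commitIndex=1
Op 6: F2 acks idx 1 -> match: F0=1 F1=0 F2=2; commitIndex=1
Op 7: F1 acks idx 2 -> match: F0=1 F1=2 F2=2; commitIndex=2
Op 8: F0 acks idx 2 -> match: F0=2 F1=2 F2=2; commitIndex=2
Op 9: append 2 -> log_len=4
Op 10: F2 acks idx 2 -> match: F0=2 F1=2 F2=2; commitIndex=2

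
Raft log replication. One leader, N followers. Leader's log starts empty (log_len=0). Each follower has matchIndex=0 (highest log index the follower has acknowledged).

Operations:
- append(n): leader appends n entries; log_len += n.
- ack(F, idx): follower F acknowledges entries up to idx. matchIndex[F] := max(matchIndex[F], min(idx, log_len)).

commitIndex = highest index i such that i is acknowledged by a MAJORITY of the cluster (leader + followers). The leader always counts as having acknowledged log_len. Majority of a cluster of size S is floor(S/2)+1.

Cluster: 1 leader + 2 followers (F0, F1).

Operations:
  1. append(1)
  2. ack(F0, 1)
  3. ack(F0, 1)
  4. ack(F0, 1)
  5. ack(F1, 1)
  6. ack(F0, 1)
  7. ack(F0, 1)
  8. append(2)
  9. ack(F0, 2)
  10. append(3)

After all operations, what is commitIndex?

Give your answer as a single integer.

Op 1: append 1 -> log_len=1
Op 2: F0 acks idx 1 -> match: F0=1 F1=0; commitIndex=1
Op 3: F0 acks idx 1 -> match: F0=1 F1=0; commitIndex=1
Op 4: F0 acks idx 1 -> match: F0=1 F1=0; commitIndex=1
Op 5: F1 acks idx 1 -> match: F0=1 F1=1; commitIndex=1
Op 6: F0 acks idx 1 -> match: F0=1 F1=1; commitIndex=1
Op 7: F0 acks idx 1 -> match: F0=1 F1=1; commitIndex=1
Op 8: append 2 -> log_len=3
Op 9: F0 acks idx 2 -> match: F0=2 F1=1; commitIndex=2
Op 10: append 3 -> log_len=6

Answer: 2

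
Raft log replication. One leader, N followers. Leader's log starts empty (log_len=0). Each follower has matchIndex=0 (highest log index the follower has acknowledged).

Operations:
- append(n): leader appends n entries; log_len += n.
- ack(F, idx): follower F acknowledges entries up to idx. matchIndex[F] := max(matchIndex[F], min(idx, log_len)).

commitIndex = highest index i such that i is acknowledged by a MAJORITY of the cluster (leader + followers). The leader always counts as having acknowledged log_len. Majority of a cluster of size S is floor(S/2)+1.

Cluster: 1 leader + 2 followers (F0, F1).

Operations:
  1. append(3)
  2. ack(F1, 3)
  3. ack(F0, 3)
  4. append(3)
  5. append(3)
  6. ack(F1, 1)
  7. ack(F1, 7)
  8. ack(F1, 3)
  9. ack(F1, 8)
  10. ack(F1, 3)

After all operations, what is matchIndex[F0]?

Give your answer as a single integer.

Answer: 3

Derivation:
Op 1: append 3 -> log_len=3
Op 2: F1 acks idx 3 -> match: F0=0 F1=3; commitIndex=3
Op 3: F0 acks idx 3 -> match: F0=3 F1=3; commitIndex=3
Op 4: append 3 -> log_len=6
Op 5: append 3 -> log_len=9
Op 6: F1 acks idx 1 -> match: F0=3 F1=3; commitIndex=3
Op 7: F1 acks idx 7 -> match: F0=3 F1=7; commitIndex=7
Op 8: F1 acks idx 3 -> match: F0=3 F1=7; commitIndex=7
Op 9: F1 acks idx 8 -> match: F0=3 F1=8; commitIndex=8
Op 10: F1 acks idx 3 -> match: F0=3 F1=8; commitIndex=8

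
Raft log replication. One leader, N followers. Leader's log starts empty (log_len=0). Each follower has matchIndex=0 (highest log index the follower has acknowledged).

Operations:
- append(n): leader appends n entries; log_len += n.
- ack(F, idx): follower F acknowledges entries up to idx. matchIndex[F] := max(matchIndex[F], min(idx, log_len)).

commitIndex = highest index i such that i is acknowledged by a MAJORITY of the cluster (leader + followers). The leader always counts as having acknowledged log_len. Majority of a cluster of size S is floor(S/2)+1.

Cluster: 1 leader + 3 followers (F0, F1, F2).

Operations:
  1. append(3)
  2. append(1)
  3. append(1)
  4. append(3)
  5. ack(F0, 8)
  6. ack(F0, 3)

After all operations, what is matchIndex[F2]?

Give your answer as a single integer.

Op 1: append 3 -> log_len=3
Op 2: append 1 -> log_len=4
Op 3: append 1 -> log_len=5
Op 4: append 3 -> log_len=8
Op 5: F0 acks idx 8 -> match: F0=8 F1=0 F2=0; commitIndex=0
Op 6: F0 acks idx 3 -> match: F0=8 F1=0 F2=0; commitIndex=0

Answer: 0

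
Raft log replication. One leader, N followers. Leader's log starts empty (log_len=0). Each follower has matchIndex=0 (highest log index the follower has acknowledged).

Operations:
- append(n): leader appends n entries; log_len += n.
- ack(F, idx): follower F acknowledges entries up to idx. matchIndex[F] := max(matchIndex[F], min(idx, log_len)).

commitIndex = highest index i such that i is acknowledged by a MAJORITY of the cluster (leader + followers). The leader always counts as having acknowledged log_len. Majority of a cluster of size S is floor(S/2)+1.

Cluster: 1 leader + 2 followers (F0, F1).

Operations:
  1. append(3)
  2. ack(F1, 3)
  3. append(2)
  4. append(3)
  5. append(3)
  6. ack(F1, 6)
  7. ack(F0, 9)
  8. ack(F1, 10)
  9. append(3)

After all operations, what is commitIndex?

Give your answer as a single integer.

Op 1: append 3 -> log_len=3
Op 2: F1 acks idx 3 -> match: F0=0 F1=3; commitIndex=3
Op 3: append 2 -> log_len=5
Op 4: append 3 -> log_len=8
Op 5: append 3 -> log_len=11
Op 6: F1 acks idx 6 -> match: F0=0 F1=6; commitIndex=6
Op 7: F0 acks idx 9 -> match: F0=9 F1=6; commitIndex=9
Op 8: F1 acks idx 10 -> match: F0=9 F1=10; commitIndex=10
Op 9: append 3 -> log_len=14

Answer: 10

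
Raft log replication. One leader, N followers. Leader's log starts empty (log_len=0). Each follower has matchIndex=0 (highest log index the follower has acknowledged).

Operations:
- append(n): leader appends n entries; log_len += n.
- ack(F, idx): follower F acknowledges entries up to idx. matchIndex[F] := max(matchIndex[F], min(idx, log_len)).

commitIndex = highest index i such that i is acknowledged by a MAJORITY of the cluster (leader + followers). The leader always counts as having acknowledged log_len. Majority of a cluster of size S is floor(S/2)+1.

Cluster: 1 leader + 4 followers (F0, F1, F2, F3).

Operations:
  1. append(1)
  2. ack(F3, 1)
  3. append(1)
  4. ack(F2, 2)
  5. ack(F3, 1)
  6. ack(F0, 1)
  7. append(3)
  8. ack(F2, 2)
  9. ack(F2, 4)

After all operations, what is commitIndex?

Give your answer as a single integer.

Op 1: append 1 -> log_len=1
Op 2: F3 acks idx 1 -> match: F0=0 F1=0 F2=0 F3=1; commitIndex=0
Op 3: append 1 -> log_len=2
Op 4: F2 acks idx 2 -> match: F0=0 F1=0 F2=2 F3=1; commitIndex=1
Op 5: F3 acks idx 1 -> match: F0=0 F1=0 F2=2 F3=1; commitIndex=1
Op 6: F0 acks idx 1 -> match: F0=1 F1=0 F2=2 F3=1; commitIndex=1
Op 7: append 3 -> log_len=5
Op 8: F2 acks idx 2 -> match: F0=1 F1=0 F2=2 F3=1; commitIndex=1
Op 9: F2 acks idx 4 -> match: F0=1 F1=0 F2=4 F3=1; commitIndex=1

Answer: 1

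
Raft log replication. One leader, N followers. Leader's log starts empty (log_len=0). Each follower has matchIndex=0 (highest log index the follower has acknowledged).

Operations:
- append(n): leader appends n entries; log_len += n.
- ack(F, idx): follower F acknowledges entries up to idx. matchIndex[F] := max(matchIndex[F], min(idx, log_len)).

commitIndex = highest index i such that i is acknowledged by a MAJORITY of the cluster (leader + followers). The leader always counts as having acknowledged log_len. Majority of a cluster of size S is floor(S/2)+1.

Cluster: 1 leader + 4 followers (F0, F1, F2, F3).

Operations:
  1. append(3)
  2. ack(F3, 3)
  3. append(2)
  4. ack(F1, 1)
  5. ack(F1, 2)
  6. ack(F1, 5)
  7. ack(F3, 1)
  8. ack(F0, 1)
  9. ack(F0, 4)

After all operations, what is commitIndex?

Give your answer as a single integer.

Op 1: append 3 -> log_len=3
Op 2: F3 acks idx 3 -> match: F0=0 F1=0 F2=0 F3=3; commitIndex=0
Op 3: append 2 -> log_len=5
Op 4: F1 acks idx 1 -> match: F0=0 F1=1 F2=0 F3=3; commitIndex=1
Op 5: F1 acks idx 2 -> match: F0=0 F1=2 F2=0 F3=3; commitIndex=2
Op 6: F1 acks idx 5 -> match: F0=0 F1=5 F2=0 F3=3; commitIndex=3
Op 7: F3 acks idx 1 -> match: F0=0 F1=5 F2=0 F3=3; commitIndex=3
Op 8: F0 acks idx 1 -> match: F0=1 F1=5 F2=0 F3=3; commitIndex=3
Op 9: F0 acks idx 4 -> match: F0=4 F1=5 F2=0 F3=3; commitIndex=4

Answer: 4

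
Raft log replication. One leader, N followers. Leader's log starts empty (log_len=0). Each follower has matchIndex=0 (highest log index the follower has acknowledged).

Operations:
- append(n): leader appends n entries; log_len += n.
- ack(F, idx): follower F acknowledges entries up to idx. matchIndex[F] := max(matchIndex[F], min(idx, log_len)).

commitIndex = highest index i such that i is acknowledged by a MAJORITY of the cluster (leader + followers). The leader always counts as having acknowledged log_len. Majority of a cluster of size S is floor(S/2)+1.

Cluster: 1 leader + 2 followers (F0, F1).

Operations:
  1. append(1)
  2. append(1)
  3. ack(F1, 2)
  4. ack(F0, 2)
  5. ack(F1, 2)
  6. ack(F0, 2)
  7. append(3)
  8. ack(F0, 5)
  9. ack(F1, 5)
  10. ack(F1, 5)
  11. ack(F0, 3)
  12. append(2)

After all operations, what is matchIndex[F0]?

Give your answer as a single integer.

Op 1: append 1 -> log_len=1
Op 2: append 1 -> log_len=2
Op 3: F1 acks idx 2 -> match: F0=0 F1=2; commitIndex=2
Op 4: F0 acks idx 2 -> match: F0=2 F1=2; commitIndex=2
Op 5: F1 acks idx 2 -> match: F0=2 F1=2; commitIndex=2
Op 6: F0 acks idx 2 -> match: F0=2 F1=2; commitIndex=2
Op 7: append 3 -> log_len=5
Op 8: F0 acks idx 5 -> match: F0=5 F1=2; commitIndex=5
Op 9: F1 acks idx 5 -> match: F0=5 F1=5; commitIndex=5
Op 10: F1 acks idx 5 -> match: F0=5 F1=5; commitIndex=5
Op 11: F0 acks idx 3 -> match: F0=5 F1=5; commitIndex=5
Op 12: append 2 -> log_len=7

Answer: 5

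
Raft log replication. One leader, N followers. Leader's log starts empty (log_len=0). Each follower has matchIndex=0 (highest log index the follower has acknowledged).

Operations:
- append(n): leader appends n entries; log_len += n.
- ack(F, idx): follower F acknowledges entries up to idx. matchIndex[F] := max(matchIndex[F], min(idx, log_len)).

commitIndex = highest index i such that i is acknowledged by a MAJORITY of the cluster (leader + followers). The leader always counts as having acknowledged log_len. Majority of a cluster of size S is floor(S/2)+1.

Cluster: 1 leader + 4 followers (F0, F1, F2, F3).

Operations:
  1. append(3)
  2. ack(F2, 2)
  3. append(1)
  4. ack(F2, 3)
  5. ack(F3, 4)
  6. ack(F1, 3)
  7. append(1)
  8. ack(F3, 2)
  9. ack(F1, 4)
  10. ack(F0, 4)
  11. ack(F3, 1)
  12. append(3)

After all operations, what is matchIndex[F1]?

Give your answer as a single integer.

Op 1: append 3 -> log_len=3
Op 2: F2 acks idx 2 -> match: F0=0 F1=0 F2=2 F3=0; commitIndex=0
Op 3: append 1 -> log_len=4
Op 4: F2 acks idx 3 -> match: F0=0 F1=0 F2=3 F3=0; commitIndex=0
Op 5: F3 acks idx 4 -> match: F0=0 F1=0 F2=3 F3=4; commitIndex=3
Op 6: F1 acks idx 3 -> match: F0=0 F1=3 F2=3 F3=4; commitIndex=3
Op 7: append 1 -> log_len=5
Op 8: F3 acks idx 2 -> match: F0=0 F1=3 F2=3 F3=4; commitIndex=3
Op 9: F1 acks idx 4 -> match: F0=0 F1=4 F2=3 F3=4; commitIndex=4
Op 10: F0 acks idx 4 -> match: F0=4 F1=4 F2=3 F3=4; commitIndex=4
Op 11: F3 acks idx 1 -> match: F0=4 F1=4 F2=3 F3=4; commitIndex=4
Op 12: append 3 -> log_len=8

Answer: 4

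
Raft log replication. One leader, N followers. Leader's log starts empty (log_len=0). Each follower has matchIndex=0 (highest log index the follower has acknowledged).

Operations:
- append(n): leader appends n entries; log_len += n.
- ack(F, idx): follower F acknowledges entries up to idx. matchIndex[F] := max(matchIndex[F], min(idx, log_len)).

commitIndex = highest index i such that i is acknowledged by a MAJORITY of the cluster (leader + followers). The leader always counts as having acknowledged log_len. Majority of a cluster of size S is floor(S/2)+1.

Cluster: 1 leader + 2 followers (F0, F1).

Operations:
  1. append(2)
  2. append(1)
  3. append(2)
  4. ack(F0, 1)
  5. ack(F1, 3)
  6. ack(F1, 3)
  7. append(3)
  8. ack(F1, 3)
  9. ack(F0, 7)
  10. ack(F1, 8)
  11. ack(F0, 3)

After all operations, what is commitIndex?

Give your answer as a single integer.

Answer: 8

Derivation:
Op 1: append 2 -> log_len=2
Op 2: append 1 -> log_len=3
Op 3: append 2 -> log_len=5
Op 4: F0 acks idx 1 -> match: F0=1 F1=0; commitIndex=1
Op 5: F1 acks idx 3 -> match: F0=1 F1=3; commitIndex=3
Op 6: F1 acks idx 3 -> match: F0=1 F1=3; commitIndex=3
Op 7: append 3 -> log_len=8
Op 8: F1 acks idx 3 -> match: F0=1 F1=3; commitIndex=3
Op 9: F0 acks idx 7 -> match: F0=7 F1=3; commitIndex=7
Op 10: F1 acks idx 8 -> match: F0=7 F1=8; commitIndex=8
Op 11: F0 acks idx 3 -> match: F0=7 F1=8; commitIndex=8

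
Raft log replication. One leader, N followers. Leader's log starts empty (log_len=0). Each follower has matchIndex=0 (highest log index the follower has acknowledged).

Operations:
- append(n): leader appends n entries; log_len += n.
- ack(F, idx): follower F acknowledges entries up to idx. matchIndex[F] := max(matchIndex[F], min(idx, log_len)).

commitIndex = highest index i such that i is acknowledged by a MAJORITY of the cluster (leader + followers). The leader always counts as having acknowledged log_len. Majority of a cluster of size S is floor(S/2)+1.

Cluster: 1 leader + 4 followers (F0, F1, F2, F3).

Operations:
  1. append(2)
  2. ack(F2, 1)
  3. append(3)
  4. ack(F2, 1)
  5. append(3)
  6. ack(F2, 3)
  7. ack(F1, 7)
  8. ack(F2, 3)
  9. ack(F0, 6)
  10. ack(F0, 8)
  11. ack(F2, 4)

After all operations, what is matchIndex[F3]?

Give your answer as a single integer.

Answer: 0

Derivation:
Op 1: append 2 -> log_len=2
Op 2: F2 acks idx 1 -> match: F0=0 F1=0 F2=1 F3=0; commitIndex=0
Op 3: append 3 -> log_len=5
Op 4: F2 acks idx 1 -> match: F0=0 F1=0 F2=1 F3=0; commitIndex=0
Op 5: append 3 -> log_len=8
Op 6: F2 acks idx 3 -> match: F0=0 F1=0 F2=3 F3=0; commitIndex=0
Op 7: F1 acks idx 7 -> match: F0=0 F1=7 F2=3 F3=0; commitIndex=3
Op 8: F2 acks idx 3 -> match: F0=0 F1=7 F2=3 F3=0; commitIndex=3
Op 9: F0 acks idx 6 -> match: F0=6 F1=7 F2=3 F3=0; commitIndex=6
Op 10: F0 acks idx 8 -> match: F0=8 F1=7 F2=3 F3=0; commitIndex=7
Op 11: F2 acks idx 4 -> match: F0=8 F1=7 F2=4 F3=0; commitIndex=7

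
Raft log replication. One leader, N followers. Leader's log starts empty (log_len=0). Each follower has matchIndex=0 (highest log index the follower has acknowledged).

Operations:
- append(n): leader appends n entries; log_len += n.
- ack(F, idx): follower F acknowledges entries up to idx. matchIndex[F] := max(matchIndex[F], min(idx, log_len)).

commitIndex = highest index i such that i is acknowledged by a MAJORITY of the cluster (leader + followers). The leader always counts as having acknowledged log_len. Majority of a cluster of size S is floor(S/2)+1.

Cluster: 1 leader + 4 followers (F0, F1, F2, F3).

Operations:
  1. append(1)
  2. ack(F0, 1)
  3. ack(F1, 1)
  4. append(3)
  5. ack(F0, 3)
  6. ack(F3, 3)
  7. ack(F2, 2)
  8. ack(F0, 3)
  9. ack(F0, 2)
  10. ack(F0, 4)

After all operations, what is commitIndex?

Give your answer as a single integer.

Answer: 3

Derivation:
Op 1: append 1 -> log_len=1
Op 2: F0 acks idx 1 -> match: F0=1 F1=0 F2=0 F3=0; commitIndex=0
Op 3: F1 acks idx 1 -> match: F0=1 F1=1 F2=0 F3=0; commitIndex=1
Op 4: append 3 -> log_len=4
Op 5: F0 acks idx 3 -> match: F0=3 F1=1 F2=0 F3=0; commitIndex=1
Op 6: F3 acks idx 3 -> match: F0=3 F1=1 F2=0 F3=3; commitIndex=3
Op 7: F2 acks idx 2 -> match: F0=3 F1=1 F2=2 F3=3; commitIndex=3
Op 8: F0 acks idx 3 -> match: F0=3 F1=1 F2=2 F3=3; commitIndex=3
Op 9: F0 acks idx 2 -> match: F0=3 F1=1 F2=2 F3=3; commitIndex=3
Op 10: F0 acks idx 4 -> match: F0=4 F1=1 F2=2 F3=3; commitIndex=3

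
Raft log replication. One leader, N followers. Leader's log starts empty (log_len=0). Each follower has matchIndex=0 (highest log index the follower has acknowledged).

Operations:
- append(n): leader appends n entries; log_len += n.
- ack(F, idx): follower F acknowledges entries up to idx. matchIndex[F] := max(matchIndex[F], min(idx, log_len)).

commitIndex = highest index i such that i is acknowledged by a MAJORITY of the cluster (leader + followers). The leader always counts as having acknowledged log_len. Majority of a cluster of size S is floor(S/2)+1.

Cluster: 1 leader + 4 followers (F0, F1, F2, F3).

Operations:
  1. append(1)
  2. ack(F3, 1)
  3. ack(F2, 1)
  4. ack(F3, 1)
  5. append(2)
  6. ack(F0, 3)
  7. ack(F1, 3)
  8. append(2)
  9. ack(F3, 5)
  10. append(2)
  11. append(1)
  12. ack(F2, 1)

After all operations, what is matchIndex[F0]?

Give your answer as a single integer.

Answer: 3

Derivation:
Op 1: append 1 -> log_len=1
Op 2: F3 acks idx 1 -> match: F0=0 F1=0 F2=0 F3=1; commitIndex=0
Op 3: F2 acks idx 1 -> match: F0=0 F1=0 F2=1 F3=1; commitIndex=1
Op 4: F3 acks idx 1 -> match: F0=0 F1=0 F2=1 F3=1; commitIndex=1
Op 5: append 2 -> log_len=3
Op 6: F0 acks idx 3 -> match: F0=3 F1=0 F2=1 F3=1; commitIndex=1
Op 7: F1 acks idx 3 -> match: F0=3 F1=3 F2=1 F3=1; commitIndex=3
Op 8: append 2 -> log_len=5
Op 9: F3 acks idx 5 -> match: F0=3 F1=3 F2=1 F3=5; commitIndex=3
Op 10: append 2 -> log_len=7
Op 11: append 1 -> log_len=8
Op 12: F2 acks idx 1 -> match: F0=3 F1=3 F2=1 F3=5; commitIndex=3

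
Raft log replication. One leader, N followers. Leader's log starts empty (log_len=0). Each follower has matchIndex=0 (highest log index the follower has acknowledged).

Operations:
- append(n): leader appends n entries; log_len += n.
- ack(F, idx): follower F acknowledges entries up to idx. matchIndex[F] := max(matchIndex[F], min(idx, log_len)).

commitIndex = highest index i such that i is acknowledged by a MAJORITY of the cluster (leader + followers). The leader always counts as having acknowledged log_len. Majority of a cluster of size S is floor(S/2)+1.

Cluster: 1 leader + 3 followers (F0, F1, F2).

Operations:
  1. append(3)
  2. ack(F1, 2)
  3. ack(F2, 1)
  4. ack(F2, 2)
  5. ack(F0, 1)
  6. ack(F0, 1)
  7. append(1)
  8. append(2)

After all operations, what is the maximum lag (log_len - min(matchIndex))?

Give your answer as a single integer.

Op 1: append 3 -> log_len=3
Op 2: F1 acks idx 2 -> match: F0=0 F1=2 F2=0; commitIndex=0
Op 3: F2 acks idx 1 -> match: F0=0 F1=2 F2=1; commitIndex=1
Op 4: F2 acks idx 2 -> match: F0=0 F1=2 F2=2; commitIndex=2
Op 5: F0 acks idx 1 -> match: F0=1 F1=2 F2=2; commitIndex=2
Op 6: F0 acks idx 1 -> match: F0=1 F1=2 F2=2; commitIndex=2
Op 7: append 1 -> log_len=4
Op 8: append 2 -> log_len=6

Answer: 5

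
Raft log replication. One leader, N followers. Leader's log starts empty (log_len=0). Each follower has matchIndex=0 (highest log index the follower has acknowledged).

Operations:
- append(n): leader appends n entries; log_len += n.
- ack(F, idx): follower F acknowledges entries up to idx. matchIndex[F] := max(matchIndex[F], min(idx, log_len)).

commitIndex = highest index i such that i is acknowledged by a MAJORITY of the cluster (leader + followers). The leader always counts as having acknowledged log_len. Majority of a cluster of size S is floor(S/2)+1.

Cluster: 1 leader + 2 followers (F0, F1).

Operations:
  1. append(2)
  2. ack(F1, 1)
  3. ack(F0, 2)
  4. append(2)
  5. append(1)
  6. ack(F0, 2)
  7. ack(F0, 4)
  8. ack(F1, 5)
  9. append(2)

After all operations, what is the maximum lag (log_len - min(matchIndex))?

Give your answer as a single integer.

Op 1: append 2 -> log_len=2
Op 2: F1 acks idx 1 -> match: F0=0 F1=1; commitIndex=1
Op 3: F0 acks idx 2 -> match: F0=2 F1=1; commitIndex=2
Op 4: append 2 -> log_len=4
Op 5: append 1 -> log_len=5
Op 6: F0 acks idx 2 -> match: F0=2 F1=1; commitIndex=2
Op 7: F0 acks idx 4 -> match: F0=4 F1=1; commitIndex=4
Op 8: F1 acks idx 5 -> match: F0=4 F1=5; commitIndex=5
Op 9: append 2 -> log_len=7

Answer: 3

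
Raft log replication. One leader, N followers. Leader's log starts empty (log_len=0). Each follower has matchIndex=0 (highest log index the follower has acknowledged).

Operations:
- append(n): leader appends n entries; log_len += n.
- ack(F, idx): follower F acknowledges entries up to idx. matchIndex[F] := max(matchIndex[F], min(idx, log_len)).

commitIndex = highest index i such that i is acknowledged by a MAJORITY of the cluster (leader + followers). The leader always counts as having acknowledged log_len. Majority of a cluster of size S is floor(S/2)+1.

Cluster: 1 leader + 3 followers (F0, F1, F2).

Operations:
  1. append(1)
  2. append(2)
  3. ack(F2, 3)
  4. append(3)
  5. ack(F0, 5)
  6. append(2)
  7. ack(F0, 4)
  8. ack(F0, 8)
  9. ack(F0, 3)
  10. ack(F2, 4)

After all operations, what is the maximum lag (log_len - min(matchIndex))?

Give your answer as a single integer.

Answer: 8

Derivation:
Op 1: append 1 -> log_len=1
Op 2: append 2 -> log_len=3
Op 3: F2 acks idx 3 -> match: F0=0 F1=0 F2=3; commitIndex=0
Op 4: append 3 -> log_len=6
Op 5: F0 acks idx 5 -> match: F0=5 F1=0 F2=3; commitIndex=3
Op 6: append 2 -> log_len=8
Op 7: F0 acks idx 4 -> match: F0=5 F1=0 F2=3; commitIndex=3
Op 8: F0 acks idx 8 -> match: F0=8 F1=0 F2=3; commitIndex=3
Op 9: F0 acks idx 3 -> match: F0=8 F1=0 F2=3; commitIndex=3
Op 10: F2 acks idx 4 -> match: F0=8 F1=0 F2=4; commitIndex=4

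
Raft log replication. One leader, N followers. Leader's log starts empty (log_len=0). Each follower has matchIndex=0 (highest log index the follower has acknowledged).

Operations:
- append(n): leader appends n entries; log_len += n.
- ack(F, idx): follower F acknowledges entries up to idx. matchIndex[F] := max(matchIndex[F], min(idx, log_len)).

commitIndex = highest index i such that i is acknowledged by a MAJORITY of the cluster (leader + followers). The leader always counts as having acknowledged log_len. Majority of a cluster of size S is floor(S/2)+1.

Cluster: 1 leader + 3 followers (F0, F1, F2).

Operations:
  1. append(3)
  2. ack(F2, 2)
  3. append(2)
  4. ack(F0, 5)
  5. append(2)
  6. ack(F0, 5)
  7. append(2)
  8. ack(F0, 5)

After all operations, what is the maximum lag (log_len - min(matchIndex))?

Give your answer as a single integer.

Answer: 9

Derivation:
Op 1: append 3 -> log_len=3
Op 2: F2 acks idx 2 -> match: F0=0 F1=0 F2=2; commitIndex=0
Op 3: append 2 -> log_len=5
Op 4: F0 acks idx 5 -> match: F0=5 F1=0 F2=2; commitIndex=2
Op 5: append 2 -> log_len=7
Op 6: F0 acks idx 5 -> match: F0=5 F1=0 F2=2; commitIndex=2
Op 7: append 2 -> log_len=9
Op 8: F0 acks idx 5 -> match: F0=5 F1=0 F2=2; commitIndex=2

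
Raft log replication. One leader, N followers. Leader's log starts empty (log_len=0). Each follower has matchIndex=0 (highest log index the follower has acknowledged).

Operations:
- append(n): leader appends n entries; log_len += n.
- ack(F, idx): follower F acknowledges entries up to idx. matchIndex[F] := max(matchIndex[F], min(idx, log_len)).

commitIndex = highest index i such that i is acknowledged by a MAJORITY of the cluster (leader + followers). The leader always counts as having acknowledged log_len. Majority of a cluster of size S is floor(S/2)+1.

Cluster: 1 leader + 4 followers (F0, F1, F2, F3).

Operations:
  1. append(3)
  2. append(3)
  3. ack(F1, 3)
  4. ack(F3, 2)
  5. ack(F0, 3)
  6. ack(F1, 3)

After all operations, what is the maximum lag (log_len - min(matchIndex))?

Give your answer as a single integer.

Answer: 6

Derivation:
Op 1: append 3 -> log_len=3
Op 2: append 3 -> log_len=6
Op 3: F1 acks idx 3 -> match: F0=0 F1=3 F2=0 F3=0; commitIndex=0
Op 4: F3 acks idx 2 -> match: F0=0 F1=3 F2=0 F3=2; commitIndex=2
Op 5: F0 acks idx 3 -> match: F0=3 F1=3 F2=0 F3=2; commitIndex=3
Op 6: F1 acks idx 3 -> match: F0=3 F1=3 F2=0 F3=2; commitIndex=3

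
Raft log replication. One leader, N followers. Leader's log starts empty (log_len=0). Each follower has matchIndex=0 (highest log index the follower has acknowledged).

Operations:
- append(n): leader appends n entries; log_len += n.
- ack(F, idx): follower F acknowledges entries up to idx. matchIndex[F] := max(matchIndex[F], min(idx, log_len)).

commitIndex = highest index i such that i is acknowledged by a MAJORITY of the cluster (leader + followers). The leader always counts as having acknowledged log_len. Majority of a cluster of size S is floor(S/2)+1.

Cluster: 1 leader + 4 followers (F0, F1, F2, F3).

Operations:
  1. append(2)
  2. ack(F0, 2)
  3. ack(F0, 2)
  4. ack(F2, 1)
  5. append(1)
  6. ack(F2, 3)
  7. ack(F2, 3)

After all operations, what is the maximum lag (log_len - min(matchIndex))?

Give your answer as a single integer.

Answer: 3

Derivation:
Op 1: append 2 -> log_len=2
Op 2: F0 acks idx 2 -> match: F0=2 F1=0 F2=0 F3=0; commitIndex=0
Op 3: F0 acks idx 2 -> match: F0=2 F1=0 F2=0 F3=0; commitIndex=0
Op 4: F2 acks idx 1 -> match: F0=2 F1=0 F2=1 F3=0; commitIndex=1
Op 5: append 1 -> log_len=3
Op 6: F2 acks idx 3 -> match: F0=2 F1=0 F2=3 F3=0; commitIndex=2
Op 7: F2 acks idx 3 -> match: F0=2 F1=0 F2=3 F3=0; commitIndex=2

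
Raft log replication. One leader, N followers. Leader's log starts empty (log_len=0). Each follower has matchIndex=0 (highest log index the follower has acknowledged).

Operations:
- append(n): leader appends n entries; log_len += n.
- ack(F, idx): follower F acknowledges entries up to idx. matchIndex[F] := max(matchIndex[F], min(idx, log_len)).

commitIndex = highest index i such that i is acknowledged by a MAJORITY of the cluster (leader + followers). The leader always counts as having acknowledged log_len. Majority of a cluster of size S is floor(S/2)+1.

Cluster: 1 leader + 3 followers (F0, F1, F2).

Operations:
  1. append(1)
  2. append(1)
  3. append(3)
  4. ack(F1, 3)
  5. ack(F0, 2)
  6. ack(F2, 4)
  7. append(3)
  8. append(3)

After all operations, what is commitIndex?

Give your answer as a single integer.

Answer: 3

Derivation:
Op 1: append 1 -> log_len=1
Op 2: append 1 -> log_len=2
Op 3: append 3 -> log_len=5
Op 4: F1 acks idx 3 -> match: F0=0 F1=3 F2=0; commitIndex=0
Op 5: F0 acks idx 2 -> match: F0=2 F1=3 F2=0; commitIndex=2
Op 6: F2 acks idx 4 -> match: F0=2 F1=3 F2=4; commitIndex=3
Op 7: append 3 -> log_len=8
Op 8: append 3 -> log_len=11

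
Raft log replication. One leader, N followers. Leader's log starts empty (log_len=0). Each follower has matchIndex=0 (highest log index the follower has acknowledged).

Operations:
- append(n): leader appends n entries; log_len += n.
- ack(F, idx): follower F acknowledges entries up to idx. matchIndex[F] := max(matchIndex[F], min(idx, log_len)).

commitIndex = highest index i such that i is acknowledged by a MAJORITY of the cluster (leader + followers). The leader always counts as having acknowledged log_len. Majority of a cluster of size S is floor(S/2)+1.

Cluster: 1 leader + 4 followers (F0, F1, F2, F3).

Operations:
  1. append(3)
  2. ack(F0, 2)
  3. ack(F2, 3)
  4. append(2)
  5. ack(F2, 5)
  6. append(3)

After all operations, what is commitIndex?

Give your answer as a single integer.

Op 1: append 3 -> log_len=3
Op 2: F0 acks idx 2 -> match: F0=2 F1=0 F2=0 F3=0; commitIndex=0
Op 3: F2 acks idx 3 -> match: F0=2 F1=0 F2=3 F3=0; commitIndex=2
Op 4: append 2 -> log_len=5
Op 5: F2 acks idx 5 -> match: F0=2 F1=0 F2=5 F3=0; commitIndex=2
Op 6: append 3 -> log_len=8

Answer: 2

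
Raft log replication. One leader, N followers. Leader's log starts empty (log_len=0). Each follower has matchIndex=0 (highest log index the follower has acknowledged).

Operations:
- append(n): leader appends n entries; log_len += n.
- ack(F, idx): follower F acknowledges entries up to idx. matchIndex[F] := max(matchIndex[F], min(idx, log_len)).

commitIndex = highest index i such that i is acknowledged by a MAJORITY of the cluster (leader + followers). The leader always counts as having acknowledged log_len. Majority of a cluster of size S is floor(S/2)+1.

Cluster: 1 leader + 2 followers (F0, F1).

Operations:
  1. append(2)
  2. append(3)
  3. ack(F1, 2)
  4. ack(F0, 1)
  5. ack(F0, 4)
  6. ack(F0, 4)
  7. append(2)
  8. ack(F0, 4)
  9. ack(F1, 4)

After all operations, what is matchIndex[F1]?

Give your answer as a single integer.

Op 1: append 2 -> log_len=2
Op 2: append 3 -> log_len=5
Op 3: F1 acks idx 2 -> match: F0=0 F1=2; commitIndex=2
Op 4: F0 acks idx 1 -> match: F0=1 F1=2; commitIndex=2
Op 5: F0 acks idx 4 -> match: F0=4 F1=2; commitIndex=4
Op 6: F0 acks idx 4 -> match: F0=4 F1=2; commitIndex=4
Op 7: append 2 -> log_len=7
Op 8: F0 acks idx 4 -> match: F0=4 F1=2; commitIndex=4
Op 9: F1 acks idx 4 -> match: F0=4 F1=4; commitIndex=4

Answer: 4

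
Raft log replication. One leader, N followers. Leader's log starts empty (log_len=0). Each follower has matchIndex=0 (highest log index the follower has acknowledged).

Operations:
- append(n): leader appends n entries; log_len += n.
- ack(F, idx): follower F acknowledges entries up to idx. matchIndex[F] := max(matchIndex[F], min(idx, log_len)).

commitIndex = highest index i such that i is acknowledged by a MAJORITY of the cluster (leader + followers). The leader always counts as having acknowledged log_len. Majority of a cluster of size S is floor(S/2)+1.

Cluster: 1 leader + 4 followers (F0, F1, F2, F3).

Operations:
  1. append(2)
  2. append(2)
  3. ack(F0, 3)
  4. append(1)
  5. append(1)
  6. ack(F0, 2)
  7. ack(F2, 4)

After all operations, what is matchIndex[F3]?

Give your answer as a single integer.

Answer: 0

Derivation:
Op 1: append 2 -> log_len=2
Op 2: append 2 -> log_len=4
Op 3: F0 acks idx 3 -> match: F0=3 F1=0 F2=0 F3=0; commitIndex=0
Op 4: append 1 -> log_len=5
Op 5: append 1 -> log_len=6
Op 6: F0 acks idx 2 -> match: F0=3 F1=0 F2=0 F3=0; commitIndex=0
Op 7: F2 acks idx 4 -> match: F0=3 F1=0 F2=4 F3=0; commitIndex=3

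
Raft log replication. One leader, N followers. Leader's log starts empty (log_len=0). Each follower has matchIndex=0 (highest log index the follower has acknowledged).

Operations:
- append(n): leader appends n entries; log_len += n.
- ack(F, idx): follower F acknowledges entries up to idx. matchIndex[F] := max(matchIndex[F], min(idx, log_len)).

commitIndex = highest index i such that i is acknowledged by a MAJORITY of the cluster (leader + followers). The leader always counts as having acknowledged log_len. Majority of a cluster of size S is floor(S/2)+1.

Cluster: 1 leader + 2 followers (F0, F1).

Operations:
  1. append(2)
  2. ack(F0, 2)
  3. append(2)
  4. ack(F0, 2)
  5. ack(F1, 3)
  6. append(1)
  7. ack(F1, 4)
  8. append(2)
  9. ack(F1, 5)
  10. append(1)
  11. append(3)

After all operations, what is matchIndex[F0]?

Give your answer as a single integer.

Answer: 2

Derivation:
Op 1: append 2 -> log_len=2
Op 2: F0 acks idx 2 -> match: F0=2 F1=0; commitIndex=2
Op 3: append 2 -> log_len=4
Op 4: F0 acks idx 2 -> match: F0=2 F1=0; commitIndex=2
Op 5: F1 acks idx 3 -> match: F0=2 F1=3; commitIndex=3
Op 6: append 1 -> log_len=5
Op 7: F1 acks idx 4 -> match: F0=2 F1=4; commitIndex=4
Op 8: append 2 -> log_len=7
Op 9: F1 acks idx 5 -> match: F0=2 F1=5; commitIndex=5
Op 10: append 1 -> log_len=8
Op 11: append 3 -> log_len=11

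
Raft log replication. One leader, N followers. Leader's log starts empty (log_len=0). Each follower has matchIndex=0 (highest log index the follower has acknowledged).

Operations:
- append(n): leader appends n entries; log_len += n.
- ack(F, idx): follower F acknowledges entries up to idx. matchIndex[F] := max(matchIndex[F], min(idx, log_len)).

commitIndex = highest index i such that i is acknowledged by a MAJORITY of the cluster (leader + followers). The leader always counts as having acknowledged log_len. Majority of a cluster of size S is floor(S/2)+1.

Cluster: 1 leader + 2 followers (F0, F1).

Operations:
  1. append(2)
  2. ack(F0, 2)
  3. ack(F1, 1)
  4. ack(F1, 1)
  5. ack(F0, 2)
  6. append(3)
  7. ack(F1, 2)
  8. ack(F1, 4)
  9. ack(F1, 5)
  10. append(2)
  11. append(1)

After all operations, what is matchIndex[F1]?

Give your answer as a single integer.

Answer: 5

Derivation:
Op 1: append 2 -> log_len=2
Op 2: F0 acks idx 2 -> match: F0=2 F1=0; commitIndex=2
Op 3: F1 acks idx 1 -> match: F0=2 F1=1; commitIndex=2
Op 4: F1 acks idx 1 -> match: F0=2 F1=1; commitIndex=2
Op 5: F0 acks idx 2 -> match: F0=2 F1=1; commitIndex=2
Op 6: append 3 -> log_len=5
Op 7: F1 acks idx 2 -> match: F0=2 F1=2; commitIndex=2
Op 8: F1 acks idx 4 -> match: F0=2 F1=4; commitIndex=4
Op 9: F1 acks idx 5 -> match: F0=2 F1=5; commitIndex=5
Op 10: append 2 -> log_len=7
Op 11: append 1 -> log_len=8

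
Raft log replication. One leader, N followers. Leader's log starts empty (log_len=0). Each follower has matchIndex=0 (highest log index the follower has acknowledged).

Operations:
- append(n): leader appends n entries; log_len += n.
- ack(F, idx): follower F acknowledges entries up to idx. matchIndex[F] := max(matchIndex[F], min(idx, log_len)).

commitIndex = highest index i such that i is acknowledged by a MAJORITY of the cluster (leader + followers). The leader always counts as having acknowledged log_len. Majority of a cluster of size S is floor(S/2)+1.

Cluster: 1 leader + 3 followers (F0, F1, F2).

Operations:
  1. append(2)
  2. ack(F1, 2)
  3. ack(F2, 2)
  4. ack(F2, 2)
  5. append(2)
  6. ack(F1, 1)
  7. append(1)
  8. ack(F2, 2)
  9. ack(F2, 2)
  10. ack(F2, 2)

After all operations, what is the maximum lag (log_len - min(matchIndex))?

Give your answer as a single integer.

Op 1: append 2 -> log_len=2
Op 2: F1 acks idx 2 -> match: F0=0 F1=2 F2=0; commitIndex=0
Op 3: F2 acks idx 2 -> match: F0=0 F1=2 F2=2; commitIndex=2
Op 4: F2 acks idx 2 -> match: F0=0 F1=2 F2=2; commitIndex=2
Op 5: append 2 -> log_len=4
Op 6: F1 acks idx 1 -> match: F0=0 F1=2 F2=2; commitIndex=2
Op 7: append 1 -> log_len=5
Op 8: F2 acks idx 2 -> match: F0=0 F1=2 F2=2; commitIndex=2
Op 9: F2 acks idx 2 -> match: F0=0 F1=2 F2=2; commitIndex=2
Op 10: F2 acks idx 2 -> match: F0=0 F1=2 F2=2; commitIndex=2

Answer: 5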